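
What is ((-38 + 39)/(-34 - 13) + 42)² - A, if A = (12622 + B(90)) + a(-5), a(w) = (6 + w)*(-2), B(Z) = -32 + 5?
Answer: -23925208/2209 ≈ -10831.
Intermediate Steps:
B(Z) = -27
a(w) = -12 - 2*w
A = 12593 (A = (12622 - 27) + (-12 - 2*(-5)) = 12595 + (-12 + 10) = 12595 - 2 = 12593)
((-38 + 39)/(-34 - 13) + 42)² - A = ((-38 + 39)/(-34 - 13) + 42)² - 1*12593 = (1/(-47) + 42)² - 12593 = (1*(-1/47) + 42)² - 12593 = (-1/47 + 42)² - 12593 = (1973/47)² - 12593 = 3892729/2209 - 12593 = -23925208/2209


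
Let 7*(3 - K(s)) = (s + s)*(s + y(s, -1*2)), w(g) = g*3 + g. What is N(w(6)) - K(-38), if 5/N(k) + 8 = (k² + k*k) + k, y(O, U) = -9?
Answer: 4147603/8176 ≈ 507.29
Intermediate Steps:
w(g) = 4*g (w(g) = 3*g + g = 4*g)
N(k) = 5/(-8 + k + 2*k²) (N(k) = 5/(-8 + ((k² + k*k) + k)) = 5/(-8 + ((k² + k²) + k)) = 5/(-8 + (2*k² + k)) = 5/(-8 + (k + 2*k²)) = 5/(-8 + k + 2*k²))
K(s) = 3 - 2*s*(-9 + s)/7 (K(s) = 3 - (s + s)*(s - 9)/7 = 3 - 2*s*(-9 + s)/7)
N(w(6)) - K(-38) = 5/(-8 + 4*6 + 2*(4*6)²) - (3 - 2/7*(-38)² + (18/7)*(-38)) = 5/(-8 + 24 + 2*24²) - (3 - 2/7*1444 - 684/7) = 5/(-8 + 24 + 2*576) - (3 - 2888/7 - 684/7) = 5/(-8 + 24 + 1152) - 1*(-3551/7) = 5/1168 + 3551/7 = 4147603/8176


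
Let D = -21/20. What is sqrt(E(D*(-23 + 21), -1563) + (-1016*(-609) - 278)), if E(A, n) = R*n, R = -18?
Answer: 10*sqrt(6466) ≈ 804.11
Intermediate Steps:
D = -21/20 (D = -21*1/20 = -21/20 ≈ -1.0500)
E(A, n) = -18*n
sqrt(E(D*(-23 + 21), -1563) + (-1016*(-609) - 278)) = sqrt(-18*(-1563) + (-1016*(-609) - 278)) = sqrt(28134 + (618744 - 278)) = sqrt(28134 + 618466) = sqrt(646600) = 10*sqrt(6466)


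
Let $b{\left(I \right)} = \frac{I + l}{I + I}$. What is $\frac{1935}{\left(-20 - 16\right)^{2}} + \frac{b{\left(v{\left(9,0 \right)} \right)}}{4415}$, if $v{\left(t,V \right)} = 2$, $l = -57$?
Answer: $\frac{189449}{127152} \approx 1.4899$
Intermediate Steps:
$b{\left(I \right)} = \frac{-57 + I}{2 I}$ ($b{\left(I \right)} = \frac{I - 57}{I + I} = \frac{-57 + I}{2 I}$)
$\frac{1935}{\left(-20 - 16\right)^{2}} + \frac{b{\left(v{\left(9,0 \right)} \right)}}{4415} = \frac{1935}{\left(-20 - 16\right)^{2}} + \frac{\frac{1}{2} \cdot \frac{1}{2} \left(-57 + 2\right)}{4415} = \frac{1935}{\left(-36\right)^{2}} + \frac{1}{2} \cdot \frac{1}{2} \left(-55\right) \frac{1}{4415} = \frac{1935}{1296} - \frac{11}{3532} = 1935 \cdot \frac{1}{1296} - \frac{11}{3532} = \frac{215}{144} - \frac{11}{3532} = \frac{189449}{127152}$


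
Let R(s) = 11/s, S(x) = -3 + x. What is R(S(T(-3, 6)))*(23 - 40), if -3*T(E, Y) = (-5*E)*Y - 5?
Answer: 561/94 ≈ 5.9681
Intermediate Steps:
T(E, Y) = 5/3 + 5*E*Y/3 (T(E, Y) = -((-5*E)*Y - 5)/3 = -(-5*E*Y - 5)/3 = -(-5 - 5*E*Y)/3 = 5/3 + 5*E*Y/3)
R(S(T(-3, 6)))*(23 - 40) = (11/(-3 + (5/3 + (5/3)*(-3)*6)))*(23 - 40) = (11/(-3 + (5/3 - 30)))*(-17) = (11/(-3 - 85/3))*(-17) = (11/(-94/3))*(-17) = (11*(-3/94))*(-17) = -33/94*(-17) = 561/94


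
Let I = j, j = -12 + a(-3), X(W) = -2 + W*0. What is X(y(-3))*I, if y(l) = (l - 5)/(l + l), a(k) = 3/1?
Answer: 18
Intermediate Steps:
a(k) = 3 (a(k) = 3*1 = 3)
y(l) = (-5 + l)/(2*l) (y(l) = (-5 + l)/((2*l)) = (-5 + l)*(1/(2*l)) = (-5 + l)/(2*l))
X(W) = -2 (X(W) = -2 + 0 = -2)
j = -9 (j = -12 + 3 = -9)
I = -9
X(y(-3))*I = -2*(-9) = 18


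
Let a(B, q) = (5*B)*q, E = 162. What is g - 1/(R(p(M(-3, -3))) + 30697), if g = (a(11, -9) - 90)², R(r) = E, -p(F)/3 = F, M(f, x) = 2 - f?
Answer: 10560721274/30859 ≈ 3.4223e+5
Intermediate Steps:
a(B, q) = 5*B*q
p(F) = -3*F
R(r) = 162
g = 342225 (g = (5*11*(-9) - 90)² = (-495 - 90)² = (-585)² = 342225)
g - 1/(R(p(M(-3, -3))) + 30697) = 342225 - 1/(162 + 30697) = 342225 - 1/30859 = 10560721274/30859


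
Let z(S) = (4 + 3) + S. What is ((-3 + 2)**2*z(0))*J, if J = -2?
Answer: -14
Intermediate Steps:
z(S) = 7 + S
((-3 + 2)**2*z(0))*J = ((-3 + 2)**2*(7 + 0))*(-2) = ((-1)**2*7)*(-2) = (1*7)*(-2) = 7*(-2) = -14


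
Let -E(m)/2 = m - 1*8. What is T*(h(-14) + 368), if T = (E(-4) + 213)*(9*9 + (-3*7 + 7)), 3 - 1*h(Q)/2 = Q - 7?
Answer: 6605664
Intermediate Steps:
h(Q) = 20 - 2*Q (h(Q) = 6 - 2*(Q - 7) = 6 - 2*(-7 + Q) = 6 + (14 - 2*Q) = 20 - 2*Q)
E(m) = 16 - 2*m (E(m) = -2*(m - 1*8) = -2*(m - 8) = -2*(-8 + m) = 16 - 2*m)
T = 15879 (T = ((16 - 2*(-4)) + 213)*(9*9 + (-3*7 + 7)) = ((16 + 8) + 213)*(81 + (-21 + 7)) = (24 + 213)*(81 - 14) = 237*67 = 15879)
T*(h(-14) + 368) = 15879*((20 - 2*(-14)) + 368) = 15879*((20 + 28) + 368) = 15879*(48 + 368) = 15879*416 = 6605664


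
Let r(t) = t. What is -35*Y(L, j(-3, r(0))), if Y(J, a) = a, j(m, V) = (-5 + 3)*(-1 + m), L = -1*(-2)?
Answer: -280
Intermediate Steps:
L = 2
j(m, V) = 2 - 2*m (j(m, V) = -2*(-1 + m) = 2 - 2*m)
-35*Y(L, j(-3, r(0))) = -35*(2 - 2*(-3)) = -35*(2 + 6) = -35*8 = -280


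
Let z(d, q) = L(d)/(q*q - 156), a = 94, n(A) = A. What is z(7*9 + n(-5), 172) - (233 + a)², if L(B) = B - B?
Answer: -106929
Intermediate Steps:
L(B) = 0
z(d, q) = 0 (z(d, q) = 0/(q*q - 156) = 0/(q² - 156) = 0/(-156 + q²) = 0)
z(7*9 + n(-5), 172) - (233 + a)² = 0 - (233 + 94)² = 0 - 1*327² = 0 - 1*106929 = 0 - 106929 = -106929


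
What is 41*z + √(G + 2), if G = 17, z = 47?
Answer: 1927 + √19 ≈ 1931.4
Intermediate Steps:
41*z + √(G + 2) = 41*47 + √(17 + 2) = 1927 + √19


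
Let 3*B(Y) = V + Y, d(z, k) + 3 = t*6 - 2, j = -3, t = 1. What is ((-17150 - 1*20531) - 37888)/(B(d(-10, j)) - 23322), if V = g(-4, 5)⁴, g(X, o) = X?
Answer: 226707/69709 ≈ 3.2522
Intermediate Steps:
V = 256 (V = (-4)⁴ = 256)
d(z, k) = 1 (d(z, k) = -3 + (1*6 - 2) = -3 + (6 - 2) = -3 + 4 = 1)
B(Y) = 256/3 + Y/3 (B(Y) = (256 + Y)/3 = 256/3 + Y/3)
((-17150 - 1*20531) - 37888)/(B(d(-10, j)) - 23322) = ((-17150 - 1*20531) - 37888)/((256/3 + (⅓)*1) - 23322) = ((-17150 - 20531) - 37888)/((256/3 + ⅓) - 23322) = (-37681 - 37888)/(257/3 - 23322) = -75569/(-69709/3) = -75569*(-3/69709) = 226707/69709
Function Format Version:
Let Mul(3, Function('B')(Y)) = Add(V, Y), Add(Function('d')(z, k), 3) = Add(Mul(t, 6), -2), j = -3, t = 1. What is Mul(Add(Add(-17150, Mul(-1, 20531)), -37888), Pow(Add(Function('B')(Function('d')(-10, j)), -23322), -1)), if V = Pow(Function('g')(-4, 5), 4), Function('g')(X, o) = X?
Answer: Rational(226707, 69709) ≈ 3.2522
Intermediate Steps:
V = 256 (V = Pow(-4, 4) = 256)
Function('d')(z, k) = 1 (Function('d')(z, k) = Add(-3, Add(Mul(1, 6), -2)) = Add(-3, Add(6, -2)) = Add(-3, 4) = 1)
Function('B')(Y) = Add(Rational(256, 3), Mul(Rational(1, 3), Y)) (Function('B')(Y) = Mul(Rational(1, 3), Add(256, Y)) = Add(Rational(256, 3), Mul(Rational(1, 3), Y)))
Mul(Add(Add(-17150, Mul(-1, 20531)), -37888), Pow(Add(Function('B')(Function('d')(-10, j)), -23322), -1)) = Mul(Add(Add(-17150, Mul(-1, 20531)), -37888), Pow(Add(Add(Rational(256, 3), Mul(Rational(1, 3), 1)), -23322), -1)) = Mul(Add(Add(-17150, -20531), -37888), Pow(Add(Add(Rational(256, 3), Rational(1, 3)), -23322), -1)) = Mul(Add(-37681, -37888), Pow(Add(Rational(257, 3), -23322), -1)) = Mul(-75569, Pow(Rational(-69709, 3), -1)) = Mul(-75569, Rational(-3, 69709)) = Rational(226707, 69709)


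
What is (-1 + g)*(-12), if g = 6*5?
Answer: -348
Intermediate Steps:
g = 30
(-1 + g)*(-12) = (-1 + 30)*(-12) = 29*(-12) = -348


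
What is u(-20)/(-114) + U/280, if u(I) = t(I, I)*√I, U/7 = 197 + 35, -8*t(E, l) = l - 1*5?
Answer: 29/5 - 25*I*√5/456 ≈ 5.8 - 0.12259*I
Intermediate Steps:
t(E, l) = 5/8 - l/8 (t(E, l) = -(l - 1*5)/8 = -(l - 5)/8 = -(-5 + l)/8 = 5/8 - l/8)
U = 1624 (U = 7*(197 + 35) = 7*232 = 1624)
u(I) = √I*(5/8 - I/8) (u(I) = (5/8 - I/8)*√I = √I*(5/8 - I/8))
u(-20)/(-114) + U/280 = (√(-20)*(5 - 1*(-20))/8)/(-114) + 1624/280 = ((2*I*√5)*(5 + 20)/8)*(-1/114) + 1624*(1/280) = ((⅛)*(2*I*√5)*25)*(-1/114) + 29/5 = (25*I*√5/4)*(-1/114) + 29/5 = -25*I*√5/456 + 29/5 = 29/5 - 25*I*√5/456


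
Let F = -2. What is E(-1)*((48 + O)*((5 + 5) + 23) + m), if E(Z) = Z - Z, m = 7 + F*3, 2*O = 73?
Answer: 0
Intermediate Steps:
O = 73/2 (O = (½)*73 = 73/2 ≈ 36.500)
m = 1 (m = 7 - 2*3 = 7 - 6 = 1)
E(Z) = 0
E(-1)*((48 + O)*((5 + 5) + 23) + m) = 0*((48 + 73/2)*((5 + 5) + 23) + 1) = 0*(169*(10 + 23)/2 + 1) = 0*((169/2)*33 + 1) = 0*(5577/2 + 1) = 0*(5579/2) = 0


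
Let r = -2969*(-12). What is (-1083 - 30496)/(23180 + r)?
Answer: -31579/58808 ≈ -0.53698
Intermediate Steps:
r = 35628
(-1083 - 30496)/(23180 + r) = (-1083 - 30496)/(23180 + 35628) = -31579/58808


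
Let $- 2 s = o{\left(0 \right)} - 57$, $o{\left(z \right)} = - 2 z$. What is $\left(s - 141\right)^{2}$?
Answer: $\frac{50625}{4} \approx 12656.0$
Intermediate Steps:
$s = \frac{57}{2}$ ($s = - \frac{\left(-2\right) 0 - 57}{2} = - \frac{0 - 57}{2} = \left(- \frac{1}{2}\right) \left(-57\right) = \frac{57}{2} \approx 28.5$)
$\left(s - 141\right)^{2} = \left(\frac{57}{2} - 141\right)^{2} = \left(- \frac{225}{2}\right)^{2} = \frac{50625}{4}$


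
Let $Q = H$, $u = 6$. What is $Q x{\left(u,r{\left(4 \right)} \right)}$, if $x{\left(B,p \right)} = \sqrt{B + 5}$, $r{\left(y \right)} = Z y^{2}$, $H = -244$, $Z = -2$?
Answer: $- 244 \sqrt{11} \approx -809.26$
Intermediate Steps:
$r{\left(y \right)} = - 2 y^{2}$
$x{\left(B,p \right)} = \sqrt{5 + B}$
$Q = -244$
$Q x{\left(u,r{\left(4 \right)} \right)} = - 244 \sqrt{5 + 6} = - 244 \sqrt{11}$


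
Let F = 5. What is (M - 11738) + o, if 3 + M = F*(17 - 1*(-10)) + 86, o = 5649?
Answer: -5871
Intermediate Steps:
M = 218 (M = -3 + (5*(17 - 1*(-10)) + 86) = -3 + (5*(17 + 10) + 86) = -3 + (5*27 + 86) = -3 + (135 + 86) = -3 + 221 = 218)
(M - 11738) + o = (218 - 11738) + 5649 = -11520 + 5649 = -5871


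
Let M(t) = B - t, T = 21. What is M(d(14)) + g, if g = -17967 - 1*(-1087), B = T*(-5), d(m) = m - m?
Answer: -16985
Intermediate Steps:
d(m) = 0
B = -105 (B = 21*(-5) = -105)
M(t) = -105 - t
g = -16880 (g = -17967 + 1087 = -16880)
M(d(14)) + g = (-105 - 1*0) - 16880 = (-105 + 0) - 16880 = -105 - 16880 = -16985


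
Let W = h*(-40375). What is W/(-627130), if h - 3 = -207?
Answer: -2850/217 ≈ -13.134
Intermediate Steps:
h = -204 (h = 3 - 207 = -204)
W = 8236500 (W = -204*(-40375) = 8236500)
W/(-627130) = 8236500/(-627130) = 8236500*(-1/627130) = -2850/217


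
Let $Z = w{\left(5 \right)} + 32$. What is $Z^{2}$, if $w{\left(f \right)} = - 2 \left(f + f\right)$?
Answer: $144$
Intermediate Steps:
$w{\left(f \right)} = - 4 f$ ($w{\left(f \right)} = - 2 \cdot 2 f = - 4 f$)
$Z = 12$ ($Z = \left(-4\right) 5 + 32 = -20 + 32 = 12$)
$Z^{2} = 12^{2} = 144$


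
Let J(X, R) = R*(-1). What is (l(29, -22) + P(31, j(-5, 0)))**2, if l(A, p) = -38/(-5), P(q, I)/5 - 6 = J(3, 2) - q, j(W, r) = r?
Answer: 405769/25 ≈ 16231.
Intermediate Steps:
J(X, R) = -R
P(q, I) = 20 - 5*q (P(q, I) = 30 + 5*(-1*2 - q) = 30 + 5*(-2 - q) = 30 + (-10 - 5*q) = 20 - 5*q)
l(A, p) = 38/5 (l(A, p) = -38*(-1/5) = 38/5)
(l(29, -22) + P(31, j(-5, 0)))**2 = (38/5 + (20 - 5*31))**2 = (38/5 + (20 - 155))**2 = (38/5 - 135)**2 = (-637/5)**2 = 405769/25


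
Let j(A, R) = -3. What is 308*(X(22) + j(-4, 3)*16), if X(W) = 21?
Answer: -8316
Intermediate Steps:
308*(X(22) + j(-4, 3)*16) = 308*(21 - 3*16) = 308*(21 - 48) = 308*(-27) = -8316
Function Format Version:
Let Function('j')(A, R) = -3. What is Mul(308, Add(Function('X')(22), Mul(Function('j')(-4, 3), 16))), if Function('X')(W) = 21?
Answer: -8316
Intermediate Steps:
Mul(308, Add(Function('X')(22), Mul(Function('j')(-4, 3), 16))) = Mul(308, Add(21, Mul(-3, 16))) = Mul(308, Add(21, -48)) = Mul(308, -27) = -8316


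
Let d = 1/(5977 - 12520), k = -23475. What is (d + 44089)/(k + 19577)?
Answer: -144237163/12752307 ≈ -11.311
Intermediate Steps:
d = -1/6543 (d = 1/(-6543) = -1/6543 ≈ -0.00015284)
(d + 44089)/(k + 19577) = (-1/6543 + 44089)/(-23475 + 19577) = (288474326/6543)/(-3898) = (288474326/6543)*(-1/3898) = -144237163/12752307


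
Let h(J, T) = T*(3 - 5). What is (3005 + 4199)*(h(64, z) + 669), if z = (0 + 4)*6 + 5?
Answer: 4401644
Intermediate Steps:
z = 29 (z = 4*6 + 5 = 24 + 5 = 29)
h(J, T) = -2*T (h(J, T) = T*(-2) = -2*T)
(3005 + 4199)*(h(64, z) + 669) = (3005 + 4199)*(-2*29 + 669) = 7204*(-58 + 669) = 7204*611 = 4401644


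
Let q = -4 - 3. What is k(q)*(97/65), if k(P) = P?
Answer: -679/65 ≈ -10.446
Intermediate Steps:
q = -7
k(q)*(97/65) = -679/65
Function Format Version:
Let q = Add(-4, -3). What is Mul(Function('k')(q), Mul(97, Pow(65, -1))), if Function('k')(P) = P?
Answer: Rational(-679, 65) ≈ -10.446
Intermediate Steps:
q = -7
Mul(Function('k')(q), Mul(97, Pow(65, -1))) = Mul(-7, Mul(97, Pow(65, -1))) = Mul(-7, Mul(97, Rational(1, 65))) = Mul(-7, Rational(97, 65)) = Rational(-679, 65)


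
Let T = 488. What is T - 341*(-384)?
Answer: 131432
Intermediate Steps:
T - 341*(-384) = 488 - 341*(-384) = 488 + 130944 = 131432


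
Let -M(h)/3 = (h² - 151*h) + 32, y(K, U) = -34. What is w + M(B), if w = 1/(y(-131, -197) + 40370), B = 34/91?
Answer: 24328182649/334022416 ≈ 72.834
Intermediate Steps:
B = 34/91 (B = 34*(1/91) = 34/91 ≈ 0.37363)
w = 1/40336 (w = 1/(-34 + 40370) = 1/40336 ≈ 2.4792e-5)
M(h) = -96 - 3*h² + 453*h (M(h) = -3*((h² - 151*h) + 32) = -3*(32 + h² - 151*h) = -96 - 3*h² + 453*h)
w + M(B) = 1/40336 + (-96 - 3*(34/91)² + 453*(34/91)) = 1/40336 + (-96 - 3*1156/8281 + 15402/91) = 1/40336 + (-96 - 3468/8281 + 15402/91) = 1/40336 + 603138/8281 = 24328182649/334022416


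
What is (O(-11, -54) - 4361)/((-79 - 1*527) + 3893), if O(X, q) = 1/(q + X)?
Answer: -283466/213655 ≈ -1.3267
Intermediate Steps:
O(X, q) = 1/(X + q)
(O(-11, -54) - 4361)/((-79 - 1*527) + 3893) = (1/(-11 - 54) - 4361)/((-79 - 1*527) + 3893) = (1/(-65) - 4361)/((-79 - 527) + 3893) = (-1/65 - 4361)/(-606 + 3893) = -283466/65/3287 = -283466/65*1/3287 = -283466/213655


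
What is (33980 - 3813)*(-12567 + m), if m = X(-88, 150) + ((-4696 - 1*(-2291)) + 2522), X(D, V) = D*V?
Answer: -773783550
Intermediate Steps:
m = -13083 (m = -88*150 + ((-4696 - 1*(-2291)) + 2522) = -13200 + ((-4696 + 2291) + 2522) = -13200 + (-2405 + 2522) = -13200 + 117 = -13083)
(33980 - 3813)*(-12567 + m) = (33980 - 3813)*(-12567 - 13083) = 30167*(-25650) = -773783550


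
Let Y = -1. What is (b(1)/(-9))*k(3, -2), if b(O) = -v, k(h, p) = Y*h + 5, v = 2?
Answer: 4/9 ≈ 0.44444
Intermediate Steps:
k(h, p) = 5 - h (k(h, p) = -h + 5 = 5 - h)
b(O) = -2 (b(O) = -1*2 = -2)
(b(1)/(-9))*k(3, -2) = (-2/(-9))*(5 - 1*3) = (-2*(-1/9))*(5 - 3) = (2/9)*2 = 4/9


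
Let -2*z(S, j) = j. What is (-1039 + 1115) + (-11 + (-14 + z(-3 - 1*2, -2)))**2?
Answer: 652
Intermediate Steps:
z(S, j) = -j/2
(-1039 + 1115) + (-11 + (-14 + z(-3 - 1*2, -2)))**2 = (-1039 + 1115) + (-11 + (-14 - 1/2*(-2)))**2 = 76 + (-11 + (-14 + 1))**2 = 76 + (-11 - 13)**2 = 76 + (-24)**2 = 76 + 576 = 652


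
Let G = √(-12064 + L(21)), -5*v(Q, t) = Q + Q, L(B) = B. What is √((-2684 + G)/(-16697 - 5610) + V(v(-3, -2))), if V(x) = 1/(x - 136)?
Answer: √(25521487641558 - 10133534732*I*√12043)/15034918 ≈ 0.33609 - 0.0073188*I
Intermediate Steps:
v(Q, t) = -2*Q/5 (v(Q, t) = -(Q + Q)/5 = -2*Q/5)
V(x) = 1/(-136 + x)
G = I*√12043 (G = √(-12064 + 21) = √(-12043) = I*√12043 ≈ 109.74*I)
√((-2684 + G)/(-16697 - 5610) + V(v(-3, -2))) = √((-2684 + I*√12043)/(-16697 - 5610) + 1/(-136 - ⅖*(-3))) = √((-2684 + I*√12043)/(-22307) + 1/(-136 + 6/5)) = √((-2684 + I*√12043)*(-1/22307) + 1/(-674/5)) = √((2684/22307 - I*√12043/22307) - 5/674) = √(1697481/15034918 - I*√12043/22307)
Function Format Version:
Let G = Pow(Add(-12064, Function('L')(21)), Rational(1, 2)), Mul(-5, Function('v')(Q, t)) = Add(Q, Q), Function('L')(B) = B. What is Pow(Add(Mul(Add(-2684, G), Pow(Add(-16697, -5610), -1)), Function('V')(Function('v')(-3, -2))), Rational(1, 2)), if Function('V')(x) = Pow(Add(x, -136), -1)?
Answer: Mul(Rational(1, 15034918), Pow(Add(25521487641558, Mul(-10133534732, I, Pow(12043, Rational(1, 2)))), Rational(1, 2))) ≈ Add(0.33609, Mul(-0.0073188, I))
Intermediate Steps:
Function('v')(Q, t) = Mul(Rational(-2, 5), Q) (Function('v')(Q, t) = Mul(Rational(-1, 5), Add(Q, Q)) = Mul(Rational(-1, 5), Mul(2, Q)) = Mul(Rational(-2, 5), Q))
Function('V')(x) = Pow(Add(-136, x), -1)
G = Mul(I, Pow(12043, Rational(1, 2))) (G = Pow(Add(-12064, 21), Rational(1, 2)) = Pow(-12043, Rational(1, 2)) = Mul(I, Pow(12043, Rational(1, 2))) ≈ Mul(109.74, I))
Pow(Add(Mul(Add(-2684, G), Pow(Add(-16697, -5610), -1)), Function('V')(Function('v')(-3, -2))), Rational(1, 2)) = Pow(Add(Mul(Add(-2684, Mul(I, Pow(12043, Rational(1, 2)))), Pow(Add(-16697, -5610), -1)), Pow(Add(-136, Mul(Rational(-2, 5), -3)), -1)), Rational(1, 2)) = Pow(Add(Mul(Add(-2684, Mul(I, Pow(12043, Rational(1, 2)))), Pow(-22307, -1)), Pow(Add(-136, Rational(6, 5)), -1)), Rational(1, 2)) = Pow(Add(Mul(Add(-2684, Mul(I, Pow(12043, Rational(1, 2)))), Rational(-1, 22307)), Pow(Rational(-674, 5), -1)), Rational(1, 2)) = Pow(Add(Add(Rational(2684, 22307), Mul(Rational(-1, 22307), I, Pow(12043, Rational(1, 2)))), Rational(-5, 674)), Rational(1, 2)) = Pow(Add(Rational(1697481, 15034918), Mul(Rational(-1, 22307), I, Pow(12043, Rational(1, 2)))), Rational(1, 2))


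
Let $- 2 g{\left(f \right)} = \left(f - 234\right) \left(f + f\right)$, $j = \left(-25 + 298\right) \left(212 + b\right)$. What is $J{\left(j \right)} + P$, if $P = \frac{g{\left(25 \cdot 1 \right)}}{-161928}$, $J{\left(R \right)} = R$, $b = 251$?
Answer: $\frac{20467532047}{161928} \approx 1.264 \cdot 10^{5}$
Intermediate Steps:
$j = 126399$ ($j = \left(-25 + 298\right) \left(212 + 251\right) = 273 \cdot 463 = 126399$)
$g{\left(f \right)} = - f \left(-234 + f\right)$ ($g{\left(f \right)} = - \frac{\left(f - 234\right) \left(f + f\right)}{2} = - \frac{\left(-234 + f\right) 2 f}{2} = - \frac{2 f \left(-234 + f\right)}{2} = - f \left(-234 + f\right)$)
$P = - \frac{5225}{161928}$ ($P = \frac{25 \cdot 1 \left(234 - 25 \cdot 1\right)}{-161928} = 25 \left(234 - 25\right) \left(- \frac{1}{161928}\right) = 25 \cdot 209 \left(- \frac{1}{161928}\right) = 5225 \left(- \frac{1}{161928}\right) = - \frac{5225}{161928} \approx -0.032267$)
$J{\left(j \right)} + P = 126399 - \frac{5225}{161928} = \frac{20467532047}{161928}$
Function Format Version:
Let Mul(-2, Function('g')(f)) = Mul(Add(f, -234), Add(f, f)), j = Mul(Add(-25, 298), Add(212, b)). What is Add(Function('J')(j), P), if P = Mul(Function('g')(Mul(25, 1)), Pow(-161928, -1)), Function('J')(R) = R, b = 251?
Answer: Rational(20467532047, 161928) ≈ 1.2640e+5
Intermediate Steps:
j = 126399 (j = Mul(Add(-25, 298), Add(212, 251)) = Mul(273, 463) = 126399)
Function('g')(f) = Mul(-1, f, Add(-234, f)) (Function('g')(f) = Mul(Rational(-1, 2), Mul(Add(f, -234), Add(f, f))) = Mul(Rational(-1, 2), Mul(Add(-234, f), Mul(2, f))) = Mul(Rational(-1, 2), Mul(2, f, Add(-234, f))) = Mul(-1, f, Add(-234, f)))
P = Rational(-5225, 161928) (P = Mul(Mul(Mul(25, 1), Add(234, Mul(-1, Mul(25, 1)))), Pow(-161928, -1)) = Mul(Mul(25, Add(234, Mul(-1, 25))), Rational(-1, 161928)) = Mul(Mul(25, Add(234, -25)), Rational(-1, 161928)) = Mul(Mul(25, 209), Rational(-1, 161928)) = Mul(5225, Rational(-1, 161928)) = Rational(-5225, 161928) ≈ -0.032267)
Add(Function('J')(j), P) = Add(126399, Rational(-5225, 161928)) = Rational(20467532047, 161928)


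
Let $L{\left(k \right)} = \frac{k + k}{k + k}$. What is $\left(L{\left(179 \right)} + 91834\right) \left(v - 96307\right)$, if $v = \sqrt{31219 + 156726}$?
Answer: $-8844353345 + 91835 \sqrt{187945} \approx -8.8045 \cdot 10^{9}$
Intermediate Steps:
$L{\left(k \right)} = 1$ ($L{\left(k \right)} = \frac{2 k}{2 k} = 2 k \frac{1}{2 k} = 1$)
$v = \sqrt{187945} \approx 433.53$
$\left(L{\left(179 \right)} + 91834\right) \left(v - 96307\right) = \left(1 + 91834\right) \left(\sqrt{187945} - 96307\right) = 91835 \left(-96307 + \sqrt{187945}\right) = -8844353345 + 91835 \sqrt{187945}$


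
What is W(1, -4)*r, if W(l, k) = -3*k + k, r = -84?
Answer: -672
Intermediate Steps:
W(l, k) = -2*k
W(1, -4)*r = -2*(-4)*(-84) = 8*(-84) = -672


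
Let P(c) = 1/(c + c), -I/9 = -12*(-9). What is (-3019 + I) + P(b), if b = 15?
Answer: -119729/30 ≈ -3991.0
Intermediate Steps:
I = -972 (I = -(-108)*(-9) = -9*108 = -972)
P(c) = 1/(2*c)
(-3019 + I) + P(b) = (-3019 - 972) + (½)/15 = -3991 + (½)*(1/15) = -3991 + 1/30 = -119729/30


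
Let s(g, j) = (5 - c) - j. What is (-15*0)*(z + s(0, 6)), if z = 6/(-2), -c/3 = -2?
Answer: 0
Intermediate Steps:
c = 6 (c = -3*(-2) = 6)
z = -3 (z = 6*(-1/2) = -3)
s(g, j) = -1 - j (s(g, j) = (5 - 1*6) - j = (5 - 6) - j = -1 - j)
(-15*0)*(z + s(0, 6)) = (-15*0)*(-3 + (-1 - 1*6)) = 0*(-3 + (-1 - 6)) = 0*(-3 - 7) = 0*(-10) = 0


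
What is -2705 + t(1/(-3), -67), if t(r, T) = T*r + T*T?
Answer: 5419/3 ≈ 1806.3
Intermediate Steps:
t(r, T) = T² + T*r (t(r, T) = T*r + T² = T² + T*r)
-2705 + t(1/(-3), -67) = -2705 - 67*(-67 + 1/(-3)) = -2705 - 67*(-67 - ⅓) = -2705 - 67*(-202/3) = -2705 + 13534/3 = 5419/3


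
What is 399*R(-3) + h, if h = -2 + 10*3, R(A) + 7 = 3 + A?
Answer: -2765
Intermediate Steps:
R(A) = -4 + A (R(A) = -7 + (3 + A) = -4 + A)
h = 28 (h = -2 + 30 = 28)
399*R(-3) + h = 399*(-4 - 3) + 28 = 399*(-7) + 28 = -2793 + 28 = -2765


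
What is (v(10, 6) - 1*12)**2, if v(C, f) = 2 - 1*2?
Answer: 144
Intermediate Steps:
v(C, f) = 0 (v(C, f) = 2 - 2 = 0)
(v(10, 6) - 1*12)**2 = (0 - 1*12)**2 = (0 - 12)**2 = (-12)**2 = 144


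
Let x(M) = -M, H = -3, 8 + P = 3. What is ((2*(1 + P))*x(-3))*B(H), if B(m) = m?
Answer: 72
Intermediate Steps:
P = -5 (P = -8 + 3 = -5)
((2*(1 + P))*x(-3))*B(H) = ((2*(1 - 5))*(-1*(-3)))*(-3) = ((2*(-4))*3)*(-3) = -8*3*(-3) = -24*(-3) = 72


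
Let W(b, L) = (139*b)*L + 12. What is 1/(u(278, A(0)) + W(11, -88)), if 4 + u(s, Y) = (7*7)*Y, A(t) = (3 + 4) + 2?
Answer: -1/134103 ≈ -7.4570e-6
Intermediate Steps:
A(t) = 9 (A(t) = 7 + 2 = 9)
u(s, Y) = -4 + 49*Y (u(s, Y) = -4 + (7*7)*Y = -4 + 49*Y)
W(b, L) = 12 + 139*L*b (W(b, L) = 139*L*b + 12 = 12 + 139*L*b)
1/(u(278, A(0)) + W(11, -88)) = 1/((-4 + 49*9) + (12 + 139*(-88)*11)) = 1/((-4 + 441) + (12 - 134552)) = 1/(437 - 134540) = 1/(-134103) = -1/134103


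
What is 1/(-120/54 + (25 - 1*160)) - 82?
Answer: -101279/1235 ≈ -82.007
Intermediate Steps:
1/(-120/54 + (25 - 1*160)) - 82 = 1/(-120*1/54 + (25 - 160)) - 82 = 1/(-20/9 - 135) - 82 = 1/(-1235/9) - 82 = -9/1235 - 82 = -101279/1235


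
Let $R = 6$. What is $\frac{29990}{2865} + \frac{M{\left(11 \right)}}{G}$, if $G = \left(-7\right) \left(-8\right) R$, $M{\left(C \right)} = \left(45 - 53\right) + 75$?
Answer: $\frac{228191}{21392} \approx 10.667$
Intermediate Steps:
$M{\left(C \right)} = 67$ ($M{\left(C \right)} = -8 + 75 = 67$)
$G = 336$ ($G = \left(-7\right) \left(-8\right) 6 = 56 \cdot 6 = 336$)
$\frac{29990}{2865} + \frac{M{\left(11 \right)}}{G} = \frac{29990}{2865} + \frac{67}{336} = 29990 \cdot \frac{1}{2865} + 67 \cdot \frac{1}{336} = \frac{5998}{573} + \frac{67}{336} = \frac{228191}{21392}$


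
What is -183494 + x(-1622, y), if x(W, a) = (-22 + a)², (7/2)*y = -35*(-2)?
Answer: -183490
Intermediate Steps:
y = 20 (y = 2*(-35*(-2))/7 = (2/7)*70 = 20)
-183494 + x(-1622, y) = -183494 + (-22 + 20)² = -183494 + (-2)² = -183494 + 4 = -183490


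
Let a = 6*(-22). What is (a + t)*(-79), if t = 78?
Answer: 4266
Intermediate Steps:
a = -132
(a + t)*(-79) = (-132 + 78)*(-79) = -54*(-79) = 4266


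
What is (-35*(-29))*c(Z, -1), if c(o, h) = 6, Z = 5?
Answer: 6090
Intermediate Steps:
(-35*(-29))*c(Z, -1) = -35*(-29)*6 = 1015*6 = 6090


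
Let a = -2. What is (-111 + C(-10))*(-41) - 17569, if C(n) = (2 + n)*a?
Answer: -13674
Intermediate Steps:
C(n) = -4 - 2*n (C(n) = (2 + n)*(-2) = -4 - 2*n)
(-111 + C(-10))*(-41) - 17569 = (-111 + (-4 - 2*(-10)))*(-41) - 17569 = (-111 + (-4 + 20))*(-41) - 17569 = (-111 + 16)*(-41) - 17569 = -95*(-41) - 17569 = 3895 - 17569 = -13674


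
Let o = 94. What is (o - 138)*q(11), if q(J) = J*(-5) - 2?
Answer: 2508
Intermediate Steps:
q(J) = -2 - 5*J (q(J) = -5*J - 2 = -2 - 5*J)
(o - 138)*q(11) = (94 - 138)*(-2 - 5*11) = -44*(-2 - 55) = -44*(-57) = 2508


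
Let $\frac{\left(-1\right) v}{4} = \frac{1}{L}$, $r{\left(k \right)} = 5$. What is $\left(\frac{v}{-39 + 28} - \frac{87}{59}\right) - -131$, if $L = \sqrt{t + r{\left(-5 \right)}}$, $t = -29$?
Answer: $\frac{7642}{59} - \frac{i \sqrt{6}}{33} \approx 129.53 - 0.074227 i$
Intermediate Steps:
$L = 2 i \sqrt{6}$ ($L = \sqrt{-29 + 5} = \sqrt{-24} = 2 i \sqrt{6} \approx 4.899 i$)
$v = \frac{i \sqrt{6}}{3}$ ($v = - \frac{4}{2 i \sqrt{6}} = - 4 \left(- \frac{i \sqrt{6}}{12}\right) = \frac{i \sqrt{6}}{3} \approx 0.8165 i$)
$\left(\frac{v}{-39 + 28} - \frac{87}{59}\right) - -131 = \left(\frac{\frac{1}{3} i \sqrt{6}}{-39 + 28} - \frac{87}{59}\right) - -131 = \left(\frac{\frac{1}{3} i \sqrt{6}}{-11} - \frac{87}{59}\right) + 131 = \left(\frac{i \sqrt{6}}{3} \left(- \frac{1}{11}\right) - \frac{87}{59}\right) + 131 = \left(- \frac{i \sqrt{6}}{33} - \frac{87}{59}\right) + 131 = \left(- \frac{87}{59} - \frac{i \sqrt{6}}{33}\right) + 131 = \frac{7642}{59} - \frac{i \sqrt{6}}{33}$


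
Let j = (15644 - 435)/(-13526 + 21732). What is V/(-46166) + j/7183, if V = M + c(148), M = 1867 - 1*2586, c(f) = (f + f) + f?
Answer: 4227913911/680298690467 ≈ 0.0062148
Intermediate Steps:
c(f) = 3*f (c(f) = 2*f + f = 3*f)
M = -719 (M = 1867 - 2586 = -719)
j = 15209/8206 ≈ 1.8534
V = -275 (V = -719 + 3*148 = -719 + 444 = -275)
V/(-46166) + j/7183 = -275/(-46166) + (15209/8206)/7183 = -275*(-1/46166) + (15209/8206)*(1/7183) = 275/46166 + 15209/58943698 = 4227913911/680298690467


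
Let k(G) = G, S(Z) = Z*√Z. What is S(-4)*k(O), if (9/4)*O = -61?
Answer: 1952*I/9 ≈ 216.89*I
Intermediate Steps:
S(Z) = Z^(3/2)
O = -244/9 (O = (4/9)*(-61) = -244/9 ≈ -27.111)
S(-4)*k(O) = (-4)^(3/2)*(-244/9) = -8*I*(-244/9) = 1952*I/9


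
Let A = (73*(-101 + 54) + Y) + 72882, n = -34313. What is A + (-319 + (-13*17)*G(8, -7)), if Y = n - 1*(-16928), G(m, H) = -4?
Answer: 52631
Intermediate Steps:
Y = -17385 (Y = -34313 - 1*(-16928) = -34313 + 16928 = -17385)
A = 52066 (A = (73*(-101 + 54) - 17385) + 72882 = (73*(-47) - 17385) + 72882 = (-3431 - 17385) + 72882 = -20816 + 72882 = 52066)
A + (-319 + (-13*17)*G(8, -7)) = 52066 + (-319 - 13*17*(-4)) = 52066 + (-319 - 221*(-4)) = 52066 + (-319 + 884) = 52066 + 565 = 52631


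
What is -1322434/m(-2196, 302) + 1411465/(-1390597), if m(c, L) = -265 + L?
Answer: -1839024977303/51452089 ≈ -35743.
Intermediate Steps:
-1322434/m(-2196, 302) + 1411465/(-1390597) = -1322434/(-265 + 302) + 1411465/(-1390597) = -1322434/37 + 1411465*(-1/1390597) = -1322434*1/37 - 1411465/1390597 = -1322434/37 - 1411465/1390597 = -1839024977303/51452089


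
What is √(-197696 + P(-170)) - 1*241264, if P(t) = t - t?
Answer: -241264 + 8*I*√3089 ≈ -2.4126e+5 + 444.63*I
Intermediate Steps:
P(t) = 0
√(-197696 + P(-170)) - 1*241264 = √(-197696 + 0) - 1*241264 = √(-197696) - 241264 = 8*I*√3089 - 241264 = -241264 + 8*I*√3089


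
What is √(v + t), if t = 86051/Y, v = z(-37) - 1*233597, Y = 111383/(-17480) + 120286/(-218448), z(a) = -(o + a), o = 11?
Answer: I*√167866113313753626494199/826062277 ≈ 495.99*I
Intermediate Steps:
z(a) = -11 - a (z(a) = -(11 + a) = -11 - a)
Y = -826062277/119327220 (Y = 111383*(-1/17480) + 120286*(-1/218448) = -111383/17480 - 60143/109224 = -826062277/119327220 ≈ -6.9227)
v = -233571 (v = (-11 - 1*(-37)) - 1*233597 = (-11 + 37) - 233597 = 26 - 233597 = -233571)
t = -10268226608220/826062277 (t = 86051/(-826062277/119327220) = 86051*(-119327220/826062277) = -10268226608220/826062277 ≈ -12430.)
√(v + t) = √(-233571 - 10268226608220/826062277) = √(-203212418709387/826062277) = I*√167866113313753626494199/826062277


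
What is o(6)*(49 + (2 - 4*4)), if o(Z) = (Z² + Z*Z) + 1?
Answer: 2555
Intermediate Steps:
o(Z) = 1 + 2*Z² (o(Z) = (Z² + Z²) + 1 = 2*Z² + 1 = 1 + 2*Z²)
o(6)*(49 + (2 - 4*4)) = (1 + 2*6²)*(49 + (2 - 4*4)) = (1 + 2*36)*(49 + (2 - 16)) = (1 + 72)*(49 - 14) = 73*35 = 2555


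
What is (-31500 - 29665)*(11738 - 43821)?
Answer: 1962356695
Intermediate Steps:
(-31500 - 29665)*(11738 - 43821) = -61165*(-32083) = 1962356695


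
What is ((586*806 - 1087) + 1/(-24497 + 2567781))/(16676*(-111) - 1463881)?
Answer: -1198469176037/8430775367428 ≈ -0.14215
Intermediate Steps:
((586*806 - 1087) + 1/(-24497 + 2567781))/(16676*(-111) - 1463881) = ((472316 - 1087) + 1/2543284)/(-1851036 - 1463881) = (471229 + 1/2543284)/(-3314917) = (1198469176037/2543284)*(-1/3314917) = -1198469176037/8430775367428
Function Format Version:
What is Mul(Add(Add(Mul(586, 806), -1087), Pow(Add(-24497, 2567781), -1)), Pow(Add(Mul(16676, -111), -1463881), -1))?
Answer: Rational(-1198469176037, 8430775367428) ≈ -0.14215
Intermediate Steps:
Mul(Add(Add(Mul(586, 806), -1087), Pow(Add(-24497, 2567781), -1)), Pow(Add(Mul(16676, -111), -1463881), -1)) = Mul(Add(Add(472316, -1087), Pow(2543284, -1)), Pow(Add(-1851036, -1463881), -1)) = Mul(Add(471229, Rational(1, 2543284)), Pow(-3314917, -1)) = Mul(Rational(1198469176037, 2543284), Rational(-1, 3314917)) = Rational(-1198469176037, 8430775367428)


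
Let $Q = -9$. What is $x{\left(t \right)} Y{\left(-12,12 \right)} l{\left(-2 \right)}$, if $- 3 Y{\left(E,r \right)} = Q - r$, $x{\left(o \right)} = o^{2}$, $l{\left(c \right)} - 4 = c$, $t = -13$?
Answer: $2366$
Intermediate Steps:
$l{\left(c \right)} = 4 + c$
$Y{\left(E,r \right)} = 3 + \frac{r}{3}$ ($Y{\left(E,r \right)} = - \frac{-9 - r}{3} = 3 + \frac{r}{3}$)
$x{\left(t \right)} Y{\left(-12,12 \right)} l{\left(-2 \right)} = \left(-13\right)^{2} \left(3 + \frac{1}{3} \cdot 12\right) \left(4 - 2\right) = 169 \left(3 + 4\right) 2 = 169 \cdot 7 \cdot 2 = 1183 \cdot 2 = 2366$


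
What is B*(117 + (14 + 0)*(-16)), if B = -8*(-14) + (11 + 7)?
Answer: -13910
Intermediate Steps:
B = 130 (B = 112 + 18 = 130)
B*(117 + (14 + 0)*(-16)) = 130*(117 + (14 + 0)*(-16)) = 130*(117 + 14*(-16)) = 130*(117 - 224) = 130*(-107) = -13910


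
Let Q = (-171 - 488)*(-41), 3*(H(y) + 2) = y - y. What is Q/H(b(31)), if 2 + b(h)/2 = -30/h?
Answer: -27019/2 ≈ -13510.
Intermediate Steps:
b(h) = -4 - 60/h (b(h) = -4 + 2*(-30/h) = -4 - 60/h)
H(y) = -2 (H(y) = -2 + (y - y)/3 = -2 + (⅓)*0 = -2 + 0 = -2)
Q = 27019 (Q = -659*(-41) = 27019)
Q/H(b(31)) = 27019/(-2) = 27019*(-½) = -27019/2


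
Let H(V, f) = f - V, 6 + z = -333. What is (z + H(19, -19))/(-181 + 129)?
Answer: 29/4 ≈ 7.2500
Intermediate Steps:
z = -339 (z = -6 - 333 = -339)
(z + H(19, -19))/(-181 + 129) = (-339 + (-19 - 1*19))/(-181 + 129) = (-339 + (-19 - 19))/(-52) = (-339 - 38)*(-1/52) = -377*(-1/52) = 29/4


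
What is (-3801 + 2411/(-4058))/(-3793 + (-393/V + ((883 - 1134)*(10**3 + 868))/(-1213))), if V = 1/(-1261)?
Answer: -18712792097/2422617916464 ≈ -0.0077242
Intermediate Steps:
V = -1/1261 ≈ -0.00079302
(-3801 + 2411/(-4058))/(-3793 + (-393/V + ((883 - 1134)*(10**3 + 868))/(-1213))) = (-3801 + 2411/(-4058))/(-3793 + (-393/(-1/1261) + ((883 - 1134)*(10**3 + 868))/(-1213))) = (-3801 + 2411*(-1/4058))/(-3793 + (-393*(-1261) - 251*(1000 + 868)*(-1/1213))) = (-3801 - 2411/4058)/(-3793 + (495573 - 251*1868*(-1/1213))) = -15426869/(4058*(-3793 + (495573 - 468868*(-1/1213)))) = -15426869/(4058*(-3793 + (495573 + 468868/1213))) = -15426869/(4058*(-3793 + 601598917/1213)) = -15426869/(4058*596998008/1213) = -15426869/4058*1213/596998008 = -18712792097/2422617916464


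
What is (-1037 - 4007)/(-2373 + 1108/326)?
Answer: 822172/386245 ≈ 2.1286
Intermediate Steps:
(-1037 - 4007)/(-2373 + 1108/326) = -5044/(-2373 + 1108*(1/326)) = -5044/(-2373 + 554/163) = -5044/(-386245/163) = -5044*(-163/386245) = 822172/386245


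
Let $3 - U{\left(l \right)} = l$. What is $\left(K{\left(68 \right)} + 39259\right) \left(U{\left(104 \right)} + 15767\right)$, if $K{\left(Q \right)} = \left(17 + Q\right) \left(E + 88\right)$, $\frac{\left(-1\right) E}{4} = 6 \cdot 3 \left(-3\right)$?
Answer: $1019840934$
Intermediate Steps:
$U{\left(l \right)} = 3 - l$
$E = 216$ ($E = - 4 \cdot 6 \cdot 3 \left(-3\right) = - 4 \cdot 18 \left(-3\right) = \left(-4\right) \left(-54\right) = 216$)
$K{\left(Q \right)} = 5168 + 304 Q$ ($K{\left(Q \right)} = \left(17 + Q\right) \left(216 + 88\right) = \left(17 + Q\right) 304 = 5168 + 304 Q$)
$\left(K{\left(68 \right)} + 39259\right) \left(U{\left(104 \right)} + 15767\right) = \left(\left(5168 + 304 \cdot 68\right) + 39259\right) \left(\left(3 - 104\right) + 15767\right) = \left(\left(5168 + 20672\right) + 39259\right) \left(\left(3 - 104\right) + 15767\right) = \left(25840 + 39259\right) \left(-101 + 15767\right) = 65099 \cdot 15666 = 1019840934$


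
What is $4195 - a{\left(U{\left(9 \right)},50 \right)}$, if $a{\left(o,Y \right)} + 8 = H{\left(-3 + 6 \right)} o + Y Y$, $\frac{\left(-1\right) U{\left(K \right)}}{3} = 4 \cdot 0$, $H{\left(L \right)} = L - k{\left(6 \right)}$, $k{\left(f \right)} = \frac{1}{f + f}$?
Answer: $1703$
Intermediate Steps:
$k{\left(f \right)} = \frac{1}{2 f}$
$H{\left(L \right)} = - \frac{1}{12} + L$ ($H{\left(L \right)} = L - \frac{1}{2 \cdot 6} = L - \frac{1}{2} \cdot \frac{1}{6} = L - \frac{1}{12} = - \frac{1}{12} + L$)
$U{\left(K \right)} = 0$ ($U{\left(K \right)} = - 3 \cdot 4 \cdot 0 = \left(-3\right) 0 = 0$)
$a{\left(o,Y \right)} = -8 + Y^{2} + \frac{35 o}{12}$ ($a{\left(o,Y \right)} = -8 + \left(\left(- \frac{1}{12} + \left(-3 + 6\right)\right) o + Y Y\right) = -8 + \left(\left(- \frac{1}{12} + 3\right) o + Y^{2}\right) = -8 + \left(\frac{35 o}{12} + Y^{2}\right) = -8 + \left(Y^{2} + \frac{35 o}{12}\right) = -8 + Y^{2} + \frac{35 o}{12}$)
$4195 - a{\left(U{\left(9 \right)},50 \right)} = 4195 - \left(-8 + 50^{2} + \frac{35}{12} \cdot 0\right) = 4195 - \left(-8 + 2500 + 0\right) = 4195 - 2492 = 1703$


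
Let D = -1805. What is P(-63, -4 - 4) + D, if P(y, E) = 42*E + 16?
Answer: -2125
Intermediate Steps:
P(y, E) = 16 + 42*E
P(-63, -4 - 4) + D = (16 + 42*(-4 - 4)) - 1805 = (16 + 42*(-8)) - 1805 = (16 - 336) - 1805 = -320 - 1805 = -2125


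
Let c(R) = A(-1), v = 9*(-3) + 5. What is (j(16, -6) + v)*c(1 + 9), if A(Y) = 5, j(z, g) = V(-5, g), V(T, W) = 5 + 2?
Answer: -75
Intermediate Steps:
V(T, W) = 7
j(z, g) = 7
v = -22 (v = -27 + 5 = -22)
c(R) = 5
(j(16, -6) + v)*c(1 + 9) = (7 - 22)*5 = -15*5 = -75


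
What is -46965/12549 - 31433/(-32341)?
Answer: -374814116/135282403 ≈ -2.7706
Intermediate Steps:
-46965/12549 - 31433/(-32341) = -46965*1/12549 - 31433*(-1/32341) = -15655/4183 + 31433/32341 = -374814116/135282403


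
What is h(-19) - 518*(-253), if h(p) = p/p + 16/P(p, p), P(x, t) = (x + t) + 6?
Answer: 262109/2 ≈ 1.3105e+5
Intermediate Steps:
P(x, t) = 6 + t + x (P(x, t) = (t + x) + 6 = 6 + t + x)
h(p) = 1 + 16/(6 + 2*p) (h(p) = p/p + 16/(6 + p + p) = 1 + 16/(6 + 2*p))
h(-19) - 518*(-253) = (11 - 19)/(3 - 19) - 518*(-253) = -8/(-16) + 131054 = -1/16*(-8) + 131054 = 1/2 + 131054 = 262109/2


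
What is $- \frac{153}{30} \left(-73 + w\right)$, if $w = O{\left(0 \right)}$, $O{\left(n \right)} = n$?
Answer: $\frac{3723}{10} \approx 372.3$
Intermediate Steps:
$w = 0$
$- \frac{153}{30} \left(-73 + w\right) = - \frac{153}{30} \left(-73 + 0\right) = \left(-153\right) \frac{1}{30} \left(-73\right) = \left(- \frac{51}{10}\right) \left(-73\right) = \frac{3723}{10}$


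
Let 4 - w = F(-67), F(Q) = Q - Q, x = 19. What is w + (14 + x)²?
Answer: 1093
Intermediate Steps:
F(Q) = 0
w = 4 (w = 4 - 1*0 = 4 + 0 = 4)
w + (14 + x)² = 4 + (14 + 19)² = 4 + 33² = 4 + 1089 = 1093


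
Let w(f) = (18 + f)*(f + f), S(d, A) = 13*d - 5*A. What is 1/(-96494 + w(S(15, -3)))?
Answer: -1/734 ≈ -0.0013624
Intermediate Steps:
S(d, A) = -5*A + 13*d
w(f) = 2*f*(18 + f) (w(f) = (18 + f)*(2*f) = 2*f*(18 + f))
1/(-96494 + w(S(15, -3))) = 1/(-96494 + 2*(-5*(-3) + 13*15)*(18 + (-5*(-3) + 13*15))) = 1/(-96494 + 2*(15 + 195)*(18 + (15 + 195))) = 1/(-96494 + 2*210*(18 + 210)) = 1/(-96494 + 2*210*228) = 1/(-96494 + 95760) = 1/(-734) = -1/734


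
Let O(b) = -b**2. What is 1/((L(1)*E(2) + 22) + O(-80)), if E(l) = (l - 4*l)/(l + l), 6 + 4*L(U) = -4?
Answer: -4/25497 ≈ -0.00015688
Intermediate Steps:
L(U) = -5/2 (L(U) = -3/2 + (1/4)*(-4) = -3/2 - 1 = -5/2)
E(l) = -3/2 (E(l) = (-3*l)/((2*l)) = (-3*l)*(1/(2*l)) = -3/2)
1/((L(1)*E(2) + 22) + O(-80)) = 1/((-5/2*(-3/2) + 22) - 1*(-80)**2) = 1/((15/4 + 22) - 1*6400) = 1/(103/4 - 6400) = 1/(-25497/4) = -4/25497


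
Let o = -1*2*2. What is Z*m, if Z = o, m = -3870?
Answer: 15480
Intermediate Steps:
o = -4 (o = -2*2 = -4)
Z = -4
Z*m = -4*(-3870) = 15480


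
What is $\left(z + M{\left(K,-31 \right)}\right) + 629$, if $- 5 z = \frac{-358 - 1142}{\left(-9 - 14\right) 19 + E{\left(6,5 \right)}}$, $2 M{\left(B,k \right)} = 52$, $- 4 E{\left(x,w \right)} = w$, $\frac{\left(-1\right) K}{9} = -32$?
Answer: $\frac{1147015}{1753} \approx 654.32$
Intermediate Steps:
$K = 288$ ($K = \left(-9\right) \left(-32\right) = 288$)
$E{\left(x,w \right)} = - \frac{w}{4}$
$M{\left(B,k \right)} = 26$ ($M{\left(B,k \right)} = \frac{1}{2} \cdot 52 = 26$)
$z = - \frac{1200}{1753}$ ($z = - \frac{\left(-358 - 1142\right) \frac{1}{\left(-9 - 14\right) 19 - \frac{5}{4}}}{5} = - \frac{\left(-1500\right) \frac{1}{\left(-23\right) 19 - \frac{5}{4}}}{5} = - \frac{\left(-1500\right) \frac{1}{-437 - \frac{5}{4}}}{5} = - \frac{\left(-1500\right) \frac{1}{- \frac{1753}{4}}}{5} = - \frac{\left(-1500\right) \left(- \frac{4}{1753}\right)}{5} = \left(- \frac{1}{5}\right) \frac{6000}{1753} = - \frac{1200}{1753} \approx -0.68454$)
$\left(z + M{\left(K,-31 \right)}\right) + 629 = \left(- \frac{1200}{1753} + 26\right) + 629 = \frac{44378}{1753} + 629 = \frac{1147015}{1753}$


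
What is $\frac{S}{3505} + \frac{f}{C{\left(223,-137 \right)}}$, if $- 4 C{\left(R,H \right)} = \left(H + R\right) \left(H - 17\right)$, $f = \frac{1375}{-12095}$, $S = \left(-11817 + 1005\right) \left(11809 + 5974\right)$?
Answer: $- \frac{139995291681349}{2552057095} \approx -54856.0$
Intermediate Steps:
$S = -192269796$ ($S = \left(-10812\right) 17783 = -192269796$)
$f = - \frac{275}{2419}$ ($f = 1375 \left(- \frac{1}{12095}\right) = - \frac{275}{2419} \approx -0.11368$)
$C{\left(R,H \right)} = - \frac{\left(-17 + H\right) \left(H + R\right)}{4}$ ($C{\left(R,H \right)} = - \frac{\left(H + R\right) \left(H - 17\right)}{4} = - \frac{\left(H + R\right) \left(-17 + H\right)}{4} = - \frac{\left(-17 + H\right) \left(H + R\right)}{4}$)
$\frac{S}{3505} + \frac{f}{C{\left(223,-137 \right)}} = - \frac{192269796}{3505} - \frac{275}{2419 \left(- \frac{\left(-137\right)^{2}}{4} + \frac{17}{4} \left(-137\right) + \frac{17}{4} \cdot 223 - \left(- \frac{137}{4}\right) 223\right)} = \left(-192269796\right) \frac{1}{3505} - \frac{275}{2419 \left(\left(- \frac{1}{4}\right) 18769 - \frac{2329}{4} + \frac{3791}{4} + \frac{30551}{4}\right)} = - \frac{192269796}{3505} - \frac{275}{2419 \left(- \frac{18769}{4} - \frac{2329}{4} + \frac{3791}{4} + \frac{30551}{4}\right)} = - \frac{192269796}{3505} - \frac{275}{2419 \cdot 3311} = - \frac{192269796}{3505} - \frac{25}{728119} = - \frac{139995291681349}{2552057095}$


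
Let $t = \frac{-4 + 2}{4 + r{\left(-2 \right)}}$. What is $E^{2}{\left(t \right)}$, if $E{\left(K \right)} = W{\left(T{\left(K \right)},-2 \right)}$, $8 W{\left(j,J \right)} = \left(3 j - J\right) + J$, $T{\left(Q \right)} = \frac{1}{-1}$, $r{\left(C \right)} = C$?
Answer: $\frac{9}{64} \approx 0.14063$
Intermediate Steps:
$T{\left(Q \right)} = -1$
$t = -1$ ($t = \frac{-4 + 2}{4 - 2} = - \frac{2}{2} = \left(-2\right) \frac{1}{2} = -1$)
$W{\left(j,J \right)} = \frac{3 j}{8}$ ($W{\left(j,J \right)} = \frac{\left(3 j - J\right) + J}{8} = \frac{\left(- J + 3 j\right) + J}{8} = \frac{3 j}{8}$)
$E{\left(K \right)} = - \frac{3}{8}$ ($E{\left(K \right)} = \frac{3}{8} \left(-1\right) = - \frac{3}{8}$)
$E^{2}{\left(t \right)} = \left(- \frac{3}{8}\right)^{2} = \frac{9}{64}$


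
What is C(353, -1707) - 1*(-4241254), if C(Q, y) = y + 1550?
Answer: 4241097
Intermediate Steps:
C(Q, y) = 1550 + y
C(353, -1707) - 1*(-4241254) = (1550 - 1707) - 1*(-4241254) = -157 + 4241254 = 4241097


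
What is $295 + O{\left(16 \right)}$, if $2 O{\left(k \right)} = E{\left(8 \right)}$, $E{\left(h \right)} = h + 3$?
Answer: $\frac{601}{2} \approx 300.5$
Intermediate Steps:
$E{\left(h \right)} = 3 + h$
$O{\left(k \right)} = \frac{11}{2}$ ($O{\left(k \right)} = \frac{3 + 8}{2} = \frac{1}{2} \cdot 11 = \frac{11}{2}$)
$295 + O{\left(16 \right)} = 295 + \frac{11}{2} = \frac{601}{2}$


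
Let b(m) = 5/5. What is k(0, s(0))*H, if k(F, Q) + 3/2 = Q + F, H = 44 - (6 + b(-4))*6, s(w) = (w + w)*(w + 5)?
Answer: -3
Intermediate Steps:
b(m) = 1 (b(m) = 5*(1/5) = 1)
s(w) = 2*w*(5 + w) (s(w) = (2*w)*(5 + w) = 2*w*(5 + w))
H = 2 (H = 44 - (6 + 1)*6 = 44 - 7*6 = 44 - 1*42 = 44 - 42 = 2)
k(F, Q) = -3/2 + F + Q (k(F, Q) = -3/2 + (Q + F) = -3/2 + (F + Q) = -3/2 + F + Q)
k(0, s(0))*H = (-3/2 + 0 + 2*0*(5 + 0))*2 = (-3/2 + 0 + 2*0*5)*2 = (-3/2 + 0 + 0)*2 = -3/2*2 = -3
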